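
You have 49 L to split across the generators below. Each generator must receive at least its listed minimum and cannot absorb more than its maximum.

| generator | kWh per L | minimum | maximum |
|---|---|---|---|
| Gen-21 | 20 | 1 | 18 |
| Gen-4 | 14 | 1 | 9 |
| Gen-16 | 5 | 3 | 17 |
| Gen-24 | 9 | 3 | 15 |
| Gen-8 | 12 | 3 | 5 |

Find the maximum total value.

Meeting every minimum uses 1+1+3+3+3 = 11 L, leaving 38.
Highest kWh per L first: Gen-21 20 > Gen-4 14 > Gen-8 12 > Gen-24 9 > Gen-16 5.
Gen-21 takes 17 more to reach its cap of 18 ; 21 left.
Gen-4: +8 to 9 (cap) ; 13 left.
Gen-8 takes 2 more to reach its cap of 5 ; 11 left.
Gen-24 has room for 12 more but only 11 remain, so it gets 14.
Total = 20×18 + 14×9 + 5×3 + 9×14 + 12×5 = 687.

687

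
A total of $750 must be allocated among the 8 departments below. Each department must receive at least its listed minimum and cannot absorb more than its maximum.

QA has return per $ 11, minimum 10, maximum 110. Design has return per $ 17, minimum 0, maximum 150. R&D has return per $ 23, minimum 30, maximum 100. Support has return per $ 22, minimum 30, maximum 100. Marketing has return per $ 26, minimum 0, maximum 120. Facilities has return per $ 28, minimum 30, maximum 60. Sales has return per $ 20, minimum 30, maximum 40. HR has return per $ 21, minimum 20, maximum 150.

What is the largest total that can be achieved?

16130

Meeting every minimum uses 10+0+30+30+0+30+30+20 = 150 $, leaving 600.
Highest return per $ first: Facilities 28 > Marketing 26 > R&D 23 > Support 22 > HR 21 > Sales 20 > Design 17 > QA 11.
Facilities: +30 to 60 (cap) — 570 left.
Give Marketing 120 more to hit its cap of 120 — 450 left.
R&D takes 70 more to reach its cap of 100 — 380 left.
Give Support 70 more to hit its cap of 100 — 310 left.
HR takes 130 more to reach its cap of 150 — 180 left.
Give Sales 10 more to hit its cap of 40 — 170 left.
Give Design 150 more to hit its cap of 150 — 20 left.
Only 20 left; QA takes them to reach 30.
Total = 11×30 + 17×150 + 23×100 + 22×100 + 26×120 + 28×60 + 20×40 + 21×150 = 16130.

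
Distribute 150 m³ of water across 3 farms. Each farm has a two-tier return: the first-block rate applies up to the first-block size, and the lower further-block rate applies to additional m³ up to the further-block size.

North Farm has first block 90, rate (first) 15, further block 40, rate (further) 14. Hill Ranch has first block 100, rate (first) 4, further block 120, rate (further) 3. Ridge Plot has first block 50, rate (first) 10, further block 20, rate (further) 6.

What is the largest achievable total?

2110

Treat each block as its own option and order by rate: North Farm/T1 15 > North Farm/T2 14 > Ridge Plot/T1 10 > Ridge Plot/T2 6 > Hill Ranch/T1 4 > Hill Ranch/T2 3.
North Farm T1 at 15: fill all 90 ; 60 left.
Fill North Farm T2 block (40 at 14) ; 20 left.
Ridge Plot T1 at 10: only 20 left, fill 20.
Total = 15×90 + 14×40 + 10×20 = 2110.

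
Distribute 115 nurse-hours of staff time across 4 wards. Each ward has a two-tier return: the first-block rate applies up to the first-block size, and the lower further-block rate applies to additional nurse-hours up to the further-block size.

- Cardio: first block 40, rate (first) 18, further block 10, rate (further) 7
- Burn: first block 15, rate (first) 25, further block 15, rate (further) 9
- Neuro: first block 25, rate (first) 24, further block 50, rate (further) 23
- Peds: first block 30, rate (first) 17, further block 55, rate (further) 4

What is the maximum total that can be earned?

Treat each block as its own option and order by rate: Burn/first 25 > Neuro/first 24 > Neuro/second 23 > Cardio/first 18 > Peds/first 17 > Burn/second 9 > Cardio/second 7 > Peds/second 4.
Fill Burn first block (15 at 25) — 100 left.
Neuro first at 24: fill all 25 — 75 left.
Fill Neuro second block (50 at 23) — 25 left.
Cardio first at 18: only 25 left, fill 25.
Total = 25×15 + 24×25 + 23×50 + 18×25 = 2575.

2575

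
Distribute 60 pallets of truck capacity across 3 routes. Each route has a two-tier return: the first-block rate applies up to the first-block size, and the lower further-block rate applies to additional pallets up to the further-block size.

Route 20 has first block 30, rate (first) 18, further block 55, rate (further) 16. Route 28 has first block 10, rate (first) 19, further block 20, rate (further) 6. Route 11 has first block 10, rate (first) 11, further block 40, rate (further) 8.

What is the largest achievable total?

Rank every tier by rate: Route 28/T1 19 > Route 20/T1 18 > Route 20/T2 16 > Route 11/T1 11 > Route 11/T2 8 > Route 28/T2 6.
Route 28/T1 (19): +10 — 50 left.
Fill Route 20 T1 block (30 at 18) — 20 left.
Route 20/T2: +20 of 55 at 16; pool empty.
Total = 19×10 + 18×30 + 16×20 = 1050.

1050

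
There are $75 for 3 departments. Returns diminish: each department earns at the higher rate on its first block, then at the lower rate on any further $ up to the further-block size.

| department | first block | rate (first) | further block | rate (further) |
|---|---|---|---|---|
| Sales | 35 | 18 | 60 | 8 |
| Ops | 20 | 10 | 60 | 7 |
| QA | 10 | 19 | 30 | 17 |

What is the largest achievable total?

Treat each block as its own option and order by rate: QA/first 19 > Sales/first 18 > QA/second 17 > Ops/first 10 > Sales/second 8 > Ops/second 7.
QA first at 19: fill all 10 → 65 left.
Fill Sales first block (35 at 18) → 30 left.
QA/second (17): +30 → 0 left.
Total = 19×10 + 18×35 + 17×30 = 1330.

1330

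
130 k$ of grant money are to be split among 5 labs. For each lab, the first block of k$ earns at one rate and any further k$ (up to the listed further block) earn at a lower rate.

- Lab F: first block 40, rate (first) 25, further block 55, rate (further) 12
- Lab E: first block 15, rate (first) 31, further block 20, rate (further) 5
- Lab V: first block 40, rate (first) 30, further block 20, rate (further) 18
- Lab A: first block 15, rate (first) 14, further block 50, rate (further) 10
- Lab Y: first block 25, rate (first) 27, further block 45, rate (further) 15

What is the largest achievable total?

Rank every tier by rate: Lab E/tier1 31 > Lab V/tier1 30 > Lab Y/tier1 27 > Lab F/tier1 25 > Lab V/tier2 18 > Lab Y/tier2 15 > Lab A/tier1 14 > Lab F/tier2 12 > Lab A/tier2 10 > Lab E/tier2 5.
Fill Lab E tier1 block (15 at 31) → 115 left.
Lab V/tier1 (30): +40 → 75 left.
Lab Y/tier1 (27): +25 → 50 left.
Fill Lab F tier1 block (40 at 25) → 10 left.
Lab V tier2 at 18: only 10 left, fill 10.
Total = 31×15 + 30×40 + 27×25 + 25×40 + 18×10 = 3520.

3520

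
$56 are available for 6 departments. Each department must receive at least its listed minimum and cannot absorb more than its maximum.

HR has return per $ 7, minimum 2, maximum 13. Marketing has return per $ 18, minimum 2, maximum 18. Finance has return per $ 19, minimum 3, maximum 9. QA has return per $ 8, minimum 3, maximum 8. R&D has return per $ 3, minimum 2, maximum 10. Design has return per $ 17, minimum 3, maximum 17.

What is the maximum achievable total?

Meeting every minimum uses 2+2+3+3+2+3 = 15 $, leaving 41.
Rank by return per $: Finance 19 > Marketing 18 > Design 17 > QA 8 > HR 7 > R&D 3.
Finance: +6 to 9 (cap) ; 35 left.
Marketing takes 16 more to reach its cap of 18 ; 19 left.
Design takes 14 more to reach its cap of 17 ; 5 left.
Give QA 5 more to hit its cap of 8 ; 0 left.
Total = 7×2 + 18×18 + 19×9 + 8×8 + 3×2 + 17×17 = 868.

868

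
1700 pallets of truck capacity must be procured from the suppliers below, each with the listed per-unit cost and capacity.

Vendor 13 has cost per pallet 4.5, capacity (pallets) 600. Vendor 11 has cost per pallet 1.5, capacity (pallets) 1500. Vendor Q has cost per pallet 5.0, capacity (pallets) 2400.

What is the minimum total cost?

3150

Use suppliers in increasing cost order.
Vendor 11 (1.5): use full 1500 → 200 pallets to go.
Take 200 from Vendor 13 at 4.5 to finish.
Vendor Q: unused.
Cost = 1500×1.5 + 200×4.5 = 3150.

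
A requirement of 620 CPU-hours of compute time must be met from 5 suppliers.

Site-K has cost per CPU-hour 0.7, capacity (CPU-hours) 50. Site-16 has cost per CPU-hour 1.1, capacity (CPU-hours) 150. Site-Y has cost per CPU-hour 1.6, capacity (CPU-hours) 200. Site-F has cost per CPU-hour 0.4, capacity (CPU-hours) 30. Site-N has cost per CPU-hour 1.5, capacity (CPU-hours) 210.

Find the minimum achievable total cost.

Fill from the cheapest supplier first.
Site-F at 0.4: take all 30 CPU-hours — 590 still needed.
Site-K (0.7): use full 50 — 540 CPU-hours to go.
Take 150 from Site-16 at 1.1 — need 390 more.
Site-N at 1.5: take all 210 CPU-hours — 180 still needed.
Site-Y (1.6): take the remaining 180 — done.
Cost = 30×0.4 + 50×0.7 + 150×1.1 + 210×1.5 + 180×1.6 = 815.

815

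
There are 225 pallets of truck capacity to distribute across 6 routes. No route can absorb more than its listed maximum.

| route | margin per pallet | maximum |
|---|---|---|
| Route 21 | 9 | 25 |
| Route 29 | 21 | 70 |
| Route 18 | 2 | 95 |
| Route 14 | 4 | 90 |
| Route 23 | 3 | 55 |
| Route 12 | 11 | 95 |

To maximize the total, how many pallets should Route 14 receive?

35

Rank by margin per pallet: Route 29 21 > Route 12 11 > Route 21 9 > Route 14 4 > Route 23 3 > Route 18 2.
Route 29: +70 to 70 (cap) ; 155 left.
Route 12 takes 95 to reach its cap of 95 ; 60 left.
Route 21 takes 25 to reach its cap of 25 ; 35 left.
Only 35 left; Route 14 takes them to reach 35.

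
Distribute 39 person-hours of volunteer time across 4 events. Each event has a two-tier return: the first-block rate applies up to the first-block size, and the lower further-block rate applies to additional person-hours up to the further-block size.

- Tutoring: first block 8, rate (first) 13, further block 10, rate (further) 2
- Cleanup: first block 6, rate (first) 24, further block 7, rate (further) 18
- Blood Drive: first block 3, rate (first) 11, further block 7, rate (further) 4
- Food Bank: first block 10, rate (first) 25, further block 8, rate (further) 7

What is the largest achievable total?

692

Order all 8 blocks by rate: Food Bank/tier1 25 > Cleanup/tier1 24 > Cleanup/tier2 18 > Tutoring/tier1 13 > Blood Drive/tier1 11 > Food Bank/tier2 7 > Blood Drive/tier2 4 > Tutoring/tier2 2.
Food Bank/tier1 (25): +10 ; 29 left.
Cleanup/tier1 (24): +6 ; 23 left.
Cleanup tier2 at 18: fill all 7 ; 16 left.
Fill Tutoring tier1 block (8 at 13) ; 8 left.
Blood Drive/tier1 (11): +3 ; 5 left.
5 remain; put them into Food Bank tier2 at 7.
Total = 25×10 + 24×6 + 18×7 + 13×8 + 11×3 + 7×5 = 692.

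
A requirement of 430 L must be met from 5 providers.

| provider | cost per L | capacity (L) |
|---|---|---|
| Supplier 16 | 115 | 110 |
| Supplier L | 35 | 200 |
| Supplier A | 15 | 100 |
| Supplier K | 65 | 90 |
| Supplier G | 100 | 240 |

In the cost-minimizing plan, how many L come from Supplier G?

Use providers in increasing cost order.
Supplier A (15): use full 100 ; 330 L to go.
Supplier L at 35: take all 200 L ; 130 still needed.
Supplier K (65): use full 90 ; 40 L to go.
Take 40 from Supplier G at 100 to finish.
Supplier 16: unused.

40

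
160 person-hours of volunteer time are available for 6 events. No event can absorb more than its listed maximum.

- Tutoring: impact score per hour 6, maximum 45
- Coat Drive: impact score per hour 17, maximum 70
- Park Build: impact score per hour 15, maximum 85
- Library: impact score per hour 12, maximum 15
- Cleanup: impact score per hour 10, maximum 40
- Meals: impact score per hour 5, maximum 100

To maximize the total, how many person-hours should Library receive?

Order the events by impact score per hour: Coat Drive 17 > Park Build 15 > Library 12 > Cleanup 10 > Tutoring 6 > Meals 5.
Give Coat Drive 70 to hit its cap of 70 ; 90 left.
Park Build: +85 to 85 (cap) ; 5 left.
Library has room for 15 but only 5 remain, so it gets 5.

5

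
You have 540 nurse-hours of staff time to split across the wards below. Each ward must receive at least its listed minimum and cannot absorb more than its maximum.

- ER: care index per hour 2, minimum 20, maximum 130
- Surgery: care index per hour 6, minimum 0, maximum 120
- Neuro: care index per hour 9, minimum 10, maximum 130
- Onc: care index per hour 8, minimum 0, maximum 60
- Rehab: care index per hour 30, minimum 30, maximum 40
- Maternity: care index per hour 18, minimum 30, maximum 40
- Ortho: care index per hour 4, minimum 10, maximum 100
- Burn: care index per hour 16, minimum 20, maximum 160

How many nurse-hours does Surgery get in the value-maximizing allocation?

Meeting every minimum uses 20+0+10+0+30+30+10+20 = 120 nurse-hours, leaving 420.
Highest care index per hour first: Rehab 30 > Maternity 18 > Burn 16 > Neuro 9 > Onc 8 > Surgery 6 > Ortho 4 > ER 2.
Give Rehab 10 more to hit its cap of 40 → 410 left.
Maternity: +10 to 40 (cap) → 400 left.
Give Burn 140 more to hit its cap of 160 → 260 left.
Neuro: +120 to 130 (cap) → 140 left.
Give Onc 60 more to hit its cap of 60 → 80 left.
Surgery has room for 120 more but only 80 remain, so it gets 80.

80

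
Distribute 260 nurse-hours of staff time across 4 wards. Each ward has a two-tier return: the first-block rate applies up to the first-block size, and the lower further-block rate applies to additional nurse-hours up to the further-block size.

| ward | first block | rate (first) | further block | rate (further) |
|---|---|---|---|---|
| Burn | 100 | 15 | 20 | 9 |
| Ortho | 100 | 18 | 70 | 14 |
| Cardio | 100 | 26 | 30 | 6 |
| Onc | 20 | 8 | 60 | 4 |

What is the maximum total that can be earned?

Treat each block as its own option and order by rate: Cardio/first 26 > Ortho/first 18 > Burn/first 15 > Ortho/second 14 > Burn/second 9 > Onc/first 8 > Cardio/second 6 > Onc/second 4.
Cardio first at 26: fill all 100 ; 160 left.
Ortho/first (18): +100 ; 60 left.
Burn/first: +60 of 100 at 15; pool empty.
Total = 26×100 + 18×100 + 15×60 = 5300.

5300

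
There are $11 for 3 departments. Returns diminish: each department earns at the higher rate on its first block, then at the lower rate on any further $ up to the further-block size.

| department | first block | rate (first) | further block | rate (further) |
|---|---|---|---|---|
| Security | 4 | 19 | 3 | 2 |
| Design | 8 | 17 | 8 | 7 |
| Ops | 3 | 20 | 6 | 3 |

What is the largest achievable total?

204

Treat each block as its own option and order by rate: Ops/first 20 > Security/first 19 > Design/first 17 > Design/second 7 > Ops/second 3 > Security/second 2.
Fill Ops first block (3 at 20) ; 8 left.
Security/first (19): +4 ; 4 left.
Design/first: +4 of 8 at 17; pool empty.
Total = 20×3 + 19×4 + 17×4 = 204.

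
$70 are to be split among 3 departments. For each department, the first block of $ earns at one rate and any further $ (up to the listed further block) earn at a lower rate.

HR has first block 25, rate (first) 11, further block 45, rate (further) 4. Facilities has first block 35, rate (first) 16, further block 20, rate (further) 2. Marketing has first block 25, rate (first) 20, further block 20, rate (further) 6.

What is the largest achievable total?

1170

Rank every tier by rate: Marketing/T1 20 > Facilities/T1 16 > HR/T1 11 > Marketing/T2 6 > HR/T2 4 > Facilities/T2 2.
Marketing/T1 (20): +25 — 45 left.
Fill Facilities T1 block (35 at 16) — 10 left.
HR T1 at 11: only 10 left, fill 10.
Total = 20×25 + 16×35 + 11×10 = 1170.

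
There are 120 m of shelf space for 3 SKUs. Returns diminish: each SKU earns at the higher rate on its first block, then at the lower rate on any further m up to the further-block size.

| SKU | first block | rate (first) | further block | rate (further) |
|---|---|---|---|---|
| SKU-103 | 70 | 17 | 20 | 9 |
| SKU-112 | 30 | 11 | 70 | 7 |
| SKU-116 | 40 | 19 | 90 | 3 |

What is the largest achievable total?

Order all 6 blocks by rate: SKU-116/T1 19 > SKU-103/T1 17 > SKU-112/T1 11 > SKU-103/T2 9 > SKU-112/T2 7 > SKU-116/T2 3.
SKU-116/T1 (19): +40 — 80 left.
SKU-103/T1 (17): +70 — 10 left.
SKU-112/T1: +10 of 30 at 11; pool empty.
Total = 19×40 + 17×70 + 11×10 = 2060.

2060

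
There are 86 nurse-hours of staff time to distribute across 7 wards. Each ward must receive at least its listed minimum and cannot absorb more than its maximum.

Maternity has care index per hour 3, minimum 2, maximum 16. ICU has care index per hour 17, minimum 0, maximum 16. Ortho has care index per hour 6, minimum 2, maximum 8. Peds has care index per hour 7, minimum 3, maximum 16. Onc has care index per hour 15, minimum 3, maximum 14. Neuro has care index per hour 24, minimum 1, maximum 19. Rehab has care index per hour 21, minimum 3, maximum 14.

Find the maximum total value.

1380

Meeting every minimum uses 2+0+2+3+3+1+3 = 14 nurse-hours, leaving 72.
Order the wards by care index per hour: Neuro 24 > Rehab 21 > ICU 17 > Onc 15 > Peds 7 > Ortho 6 > Maternity 3.
Give Neuro 18 more to hit its cap of 19 → 54 left.
Rehab: +11 to 14 (cap) → 43 left.
Give ICU 16 more to hit its cap of 16 → 27 left.
Give Onc 11 more to hit its cap of 14 → 16 left.
Give Peds 13 more to hit its cap of 16 → 3 left.
Only 3 left; Ortho takes them to reach 5.
Total = 3×2 + 17×16 + 6×5 + 7×16 + 15×14 + 24×19 + 21×14 = 1380.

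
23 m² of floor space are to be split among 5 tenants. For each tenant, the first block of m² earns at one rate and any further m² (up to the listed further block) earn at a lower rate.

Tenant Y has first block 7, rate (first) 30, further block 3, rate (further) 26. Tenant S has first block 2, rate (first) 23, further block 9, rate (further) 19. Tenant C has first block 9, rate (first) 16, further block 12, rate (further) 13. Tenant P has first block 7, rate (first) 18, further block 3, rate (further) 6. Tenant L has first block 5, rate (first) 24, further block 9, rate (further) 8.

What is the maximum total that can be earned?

568

Order all 10 blocks by rate: Tenant Y/first 30 > Tenant Y/second 26 > Tenant L/first 24 > Tenant S/first 23 > Tenant S/second 19 > Tenant P/first 18 > Tenant C/first 16 > Tenant C/second 13 > Tenant L/second 8 > Tenant P/second 6.
Tenant Y/first (30): +7 ; 16 left.
Tenant Y second at 26: fill all 3 ; 13 left.
Fill Tenant L first block (5 at 24) ; 8 left.
Tenant S/first (23): +2 ; 6 left.
6 remain; put them into Tenant S second at 19.
Total = 30×7 + 26×3 + 24×5 + 23×2 + 19×6 = 568.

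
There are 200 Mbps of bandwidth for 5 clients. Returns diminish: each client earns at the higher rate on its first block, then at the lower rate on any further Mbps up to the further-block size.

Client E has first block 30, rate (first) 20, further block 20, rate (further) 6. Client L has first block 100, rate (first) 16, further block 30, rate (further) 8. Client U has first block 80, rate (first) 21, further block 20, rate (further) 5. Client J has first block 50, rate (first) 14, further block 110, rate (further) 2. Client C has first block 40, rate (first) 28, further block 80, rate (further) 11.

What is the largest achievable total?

4200

Order all 10 blocks by rate: Client C/T1 28 > Client U/T1 21 > Client E/T1 20 > Client L/T1 16 > Client J/T1 14 > Client C/T2 11 > Client L/T2 8 > Client E/T2 6 > Client U/T2 5 > Client J/T2 2.
Client C T1 at 28: fill all 40 → 160 left.
Client U T1 at 21: fill all 80 → 80 left.
Client E T1 at 20: fill all 30 → 50 left.
Client L/T1: +50 of 100 at 16; pool empty.
Total = 28×40 + 21×80 + 20×30 + 16×50 = 4200.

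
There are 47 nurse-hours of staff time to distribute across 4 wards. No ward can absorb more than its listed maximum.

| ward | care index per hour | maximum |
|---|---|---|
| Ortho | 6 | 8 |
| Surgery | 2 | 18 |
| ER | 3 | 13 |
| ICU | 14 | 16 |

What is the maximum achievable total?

331

Rank by care index per hour: ICU 14 > Ortho 6 > ER 3 > Surgery 2.
ICU takes 16 to reach its cap of 16 — 31 left.
Ortho takes 8 to reach its cap of 8 — 23 left.
ER takes 13 to reach its cap of 13 — 10 left.
Surgery has room for 18 but only 10 remain, so it gets 10.
Total = 6×8 + 2×10 + 3×13 + 14×16 = 331.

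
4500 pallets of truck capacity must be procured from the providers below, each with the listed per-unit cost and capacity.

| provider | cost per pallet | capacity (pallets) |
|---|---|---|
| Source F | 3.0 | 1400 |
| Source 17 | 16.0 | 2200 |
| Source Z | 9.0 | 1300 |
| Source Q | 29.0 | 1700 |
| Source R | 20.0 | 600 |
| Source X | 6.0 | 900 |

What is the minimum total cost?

Use providers in increasing cost order.
Take 1400 from Source F at 3.0 — need 3100 more.
Source X at 6.0: take all 900 pallets — 2200 still needed.
Source Z at 9.0: take all 1300 pallets — 900 still needed.
Take 900 from Source 17 at 16.0 to finish.
Source R, Source Q: unused.
Cost = 1400×3.0 + 900×6.0 + 1300×9.0 + 900×16.0 = 35700.

35700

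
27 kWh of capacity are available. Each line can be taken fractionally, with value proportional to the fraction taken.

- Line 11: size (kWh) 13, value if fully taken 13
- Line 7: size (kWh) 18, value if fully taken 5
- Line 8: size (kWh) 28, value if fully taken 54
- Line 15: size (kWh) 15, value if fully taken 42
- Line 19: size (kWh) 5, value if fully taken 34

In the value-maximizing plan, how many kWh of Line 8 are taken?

Best value per unit of size first: Line 19 34/5≈6.8, Line 15 42/15≈2.8, Line 8 54/28≈1.93, Line 11 13/13≈1, Line 7 5/18≈0.278.
Line 19: take in full, 5 kWh for value 34 → 22 left.
All 15 kWh of Line 15 fit (value 42) → 7 remain.
7 kWh left: a 7/28 share of Line 8 gives 54×7/28 = 13.5.

7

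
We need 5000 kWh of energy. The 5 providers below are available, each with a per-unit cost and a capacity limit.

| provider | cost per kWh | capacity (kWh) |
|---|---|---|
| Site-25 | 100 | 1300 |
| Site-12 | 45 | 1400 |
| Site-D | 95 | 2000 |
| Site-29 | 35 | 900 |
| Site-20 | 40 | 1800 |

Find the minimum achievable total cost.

Cheapest first:
Site-29 (35): use full 900 → 4100 kWh to go.
Site-20 at 40: take all 1800 kWh → 2300 still needed.
Take 1400 from Site-12 at 45 → need 900 more.
Site-D (95): take the remaining 900 → done.
Site-25: unused.
Cost = 900×35 + 1800×40 + 1400×45 + 900×95 = 252000.

252000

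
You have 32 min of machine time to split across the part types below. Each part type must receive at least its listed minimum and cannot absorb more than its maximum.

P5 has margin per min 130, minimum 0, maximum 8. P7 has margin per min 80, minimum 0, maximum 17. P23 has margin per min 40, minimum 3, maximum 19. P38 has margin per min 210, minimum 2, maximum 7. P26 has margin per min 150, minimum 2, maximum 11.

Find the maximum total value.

4520

Meeting every minimum uses 0+0+3+2+2 = 7 min, leaving 25.
Rank by margin per min: P38 210 > P26 150 > P5 130 > P7 80 > P23 40.
Give P38 5 more to hit its cap of 7 ; 20 left.
P26: +9 to 11 (cap) ; 11 left.
P5 takes 8 more to reach its cap of 8 ; 3 left.
Only 3 left; P7 takes them to reach 3.
Total = 130×8 + 80×3 + 40×3 + 210×7 + 150×11 = 4520.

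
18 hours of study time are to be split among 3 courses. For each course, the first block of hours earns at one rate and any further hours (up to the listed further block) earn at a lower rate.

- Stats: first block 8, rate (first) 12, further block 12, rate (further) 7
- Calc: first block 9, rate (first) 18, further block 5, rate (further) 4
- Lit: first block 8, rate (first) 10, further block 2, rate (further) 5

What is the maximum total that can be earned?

268

Order all 6 blocks by rate: Calc/T1 18 > Stats/T1 12 > Lit/T1 10 > Stats/T2 7 > Lit/T2 5 > Calc/T2 4.
Calc T1 at 18: fill all 9 ; 9 left.
Stats T1 at 12: fill all 8 ; 1 left.
Lit/T1: +1 of 8 at 10; pool empty.
Total = 18×9 + 12×8 + 10×1 = 268.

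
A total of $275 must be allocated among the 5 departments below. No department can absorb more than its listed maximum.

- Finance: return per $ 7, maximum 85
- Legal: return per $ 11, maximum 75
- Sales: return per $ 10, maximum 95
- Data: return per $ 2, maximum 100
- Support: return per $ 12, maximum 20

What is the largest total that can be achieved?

2610

Order the departments by return per $: Support 12 > Legal 11 > Sales 10 > Finance 7 > Data 2.
Support takes 20 to reach its cap of 20 — 255 left.
Legal: +75 to 75 (cap) — 180 left.
Give Sales 95 to hit its cap of 95 — 85 left.
Finance: +85 to 85 (cap) — 0 left.
Total = 7×85 + 11×75 + 10×95 + 12×20 = 2610.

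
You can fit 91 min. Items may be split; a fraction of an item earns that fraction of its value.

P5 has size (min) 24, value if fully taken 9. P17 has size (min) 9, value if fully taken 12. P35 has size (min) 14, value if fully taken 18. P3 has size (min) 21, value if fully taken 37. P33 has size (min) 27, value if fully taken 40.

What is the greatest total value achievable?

114.5

Rank by value-to-size ratio: P3 37/21≈1.76, P33 40/27≈1.48, P17 12/9≈1.33, P35 18/14≈1.29, P5 9/24≈0.375.
All 21 min of P3 fit (value 37) — 70 remain.
Take all of P33 (27 min, value 40) — 43 min left.
All 9 min of P17 fit (value 12) — 34 remain.
All 14 min of P35 fit (value 18) — 20 remain.
Only 20 min remain; take 20/24 of P5 for value 9×20/24 = 7.5.
Total value = 114.5.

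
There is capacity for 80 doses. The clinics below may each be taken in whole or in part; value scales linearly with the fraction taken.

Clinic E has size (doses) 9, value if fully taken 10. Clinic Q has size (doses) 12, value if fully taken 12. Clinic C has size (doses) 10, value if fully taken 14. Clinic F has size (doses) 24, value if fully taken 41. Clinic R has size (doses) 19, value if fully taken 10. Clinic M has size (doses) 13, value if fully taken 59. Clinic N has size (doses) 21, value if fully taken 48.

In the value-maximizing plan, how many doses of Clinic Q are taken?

Best value per unit of size first: Clinic M 59/13≈4.54, Clinic N 48/21≈2.29, Clinic F 41/24≈1.71, Clinic C 14/10≈1.4, Clinic E 10/9≈1.11, Clinic Q 12/12≈1, Clinic R 10/19≈0.526.
All 13 doses of Clinic M fit (value 59) — 67 remain.
Take all of Clinic N (21 doses, value 48) — 46 doses left.
Take all of Clinic F (24 doses, value 41) — 22 doses left.
All 10 doses of Clinic C fit (value 14) — 12 remain.
Take all of Clinic E (9 doses, value 10) — 3 doses left.
Fill the last 3 doses with part of Clinic Q: 3/12 of it earns 3.

3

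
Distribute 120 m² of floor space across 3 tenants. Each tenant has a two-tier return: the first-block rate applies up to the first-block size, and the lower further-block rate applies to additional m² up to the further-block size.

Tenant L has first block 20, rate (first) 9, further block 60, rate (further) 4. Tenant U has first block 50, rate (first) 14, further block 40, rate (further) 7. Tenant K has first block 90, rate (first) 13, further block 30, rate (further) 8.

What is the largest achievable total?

Treat each block as its own option and order by rate: Tenant U/tier1 14 > Tenant K/tier1 13 > Tenant L/tier1 9 > Tenant K/tier2 8 > Tenant U/tier2 7 > Tenant L/tier2 4.
Tenant U tier1 at 14: fill all 50 — 70 left.
Tenant K/tier1: +70 of 90 at 13; pool empty.
Total = 14×50 + 13×70 = 1610.

1610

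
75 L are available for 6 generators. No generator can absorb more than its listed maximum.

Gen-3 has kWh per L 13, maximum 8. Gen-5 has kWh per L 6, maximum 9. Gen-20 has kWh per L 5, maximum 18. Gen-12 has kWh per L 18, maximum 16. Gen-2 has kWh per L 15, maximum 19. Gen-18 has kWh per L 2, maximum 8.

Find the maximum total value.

Rank by kWh per L: Gen-12 18 > Gen-2 15 > Gen-3 13 > Gen-5 6 > Gen-20 5 > Gen-18 2.
Gen-12 takes 16 to reach its cap of 16 → 59 left.
Gen-2: +19 to 19 (cap) → 40 left.
Give Gen-3 8 to hit its cap of 8 → 32 left.
Gen-5: +9 to 9 (cap) → 23 left.
Give Gen-20 18 to hit its cap of 18 → 5 left.
Only 5 left; Gen-18 takes them to reach 5.
Total = 13×8 + 6×9 + 5×18 + 18×16 + 15×19 + 2×5 = 831.

831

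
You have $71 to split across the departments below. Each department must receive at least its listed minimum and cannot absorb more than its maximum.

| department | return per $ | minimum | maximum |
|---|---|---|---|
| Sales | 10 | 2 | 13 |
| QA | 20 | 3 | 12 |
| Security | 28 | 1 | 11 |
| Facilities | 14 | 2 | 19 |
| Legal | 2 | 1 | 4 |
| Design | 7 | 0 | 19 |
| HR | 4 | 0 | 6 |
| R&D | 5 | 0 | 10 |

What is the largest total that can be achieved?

Meeting every minimum uses 2+3+1+2+1+0+0+0 = 9 $, leaving 62.
Rank by return per $: Security 28 > QA 20 > Facilities 14 > Sales 10 > Design 7 > R&D 5 > HR 4 > Legal 2.
Give Security 10 more to hit its cap of 11 — 52 left.
QA takes 9 more to reach its cap of 12 — 43 left.
Facilities takes 17 more to reach its cap of 19 — 26 left.
Sales: +11 to 13 (cap) — 15 left.
Design has room for 19 more but only 15 remain, so it gets 15.
Total = 10×13 + 20×12 + 28×11 + 14×19 + 2×1 + 7×15 = 1051.

1051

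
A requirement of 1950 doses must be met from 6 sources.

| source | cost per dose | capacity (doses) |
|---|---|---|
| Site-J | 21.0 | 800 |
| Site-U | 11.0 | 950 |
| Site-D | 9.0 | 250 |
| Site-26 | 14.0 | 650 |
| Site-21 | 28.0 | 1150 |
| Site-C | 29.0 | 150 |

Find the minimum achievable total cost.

23900

Cheapest first:
Site-D at 9.0: take all 250 doses → 1700 still needed.
Take 950 from Site-U at 11.0 → need 750 more.
Site-26 (14.0): use full 650 → 100 doses to go.
Site-J (21.0): take the remaining 100 → done.
Site-21, Site-C: unused.
Cost = 250×9.0 + 950×11.0 + 650×14.0 + 100×21.0 = 23900.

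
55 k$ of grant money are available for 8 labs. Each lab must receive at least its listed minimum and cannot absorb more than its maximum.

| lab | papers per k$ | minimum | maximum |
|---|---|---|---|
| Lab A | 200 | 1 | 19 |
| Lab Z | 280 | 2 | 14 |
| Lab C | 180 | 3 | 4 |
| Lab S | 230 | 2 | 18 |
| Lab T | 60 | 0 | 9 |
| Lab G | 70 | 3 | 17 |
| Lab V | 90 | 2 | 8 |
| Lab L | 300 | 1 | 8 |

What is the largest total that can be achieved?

12790

Meeting every minimum uses 1+2+3+2+0+3+2+1 = 14 k$, leaving 41.
Rank by papers per k$: Lab L 300 > Lab Z 280 > Lab S 230 > Lab A 200 > Lab C 180 > Lab V 90 > Lab G 70 > Lab T 60.
Give Lab L 7 more to hit its cap of 8 ; 34 left.
Give Lab Z 12 more to hit its cap of 14 ; 22 left.
Give Lab S 16 more to hit its cap of 18 ; 6 left.
Only 6 left; Lab A takes them to reach 7.
Total = 200×7 + 280×14 + 180×3 + 230×18 + 70×3 + 90×2 + 300×8 = 12790.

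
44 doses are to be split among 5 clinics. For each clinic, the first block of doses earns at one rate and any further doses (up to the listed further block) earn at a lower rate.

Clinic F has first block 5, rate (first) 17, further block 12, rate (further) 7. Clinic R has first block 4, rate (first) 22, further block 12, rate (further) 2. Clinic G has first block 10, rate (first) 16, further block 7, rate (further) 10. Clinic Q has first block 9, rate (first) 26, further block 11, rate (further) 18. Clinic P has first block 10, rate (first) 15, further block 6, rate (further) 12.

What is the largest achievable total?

Rank every tier by rate: Clinic Q/tier1 26 > Clinic R/tier1 22 > Clinic Q/tier2 18 > Clinic F/tier1 17 > Clinic G/tier1 16 > Clinic P/tier1 15 > Clinic P/tier2 12 > Clinic G/tier2 10 > Clinic F/tier2 7 > Clinic R/tier2 2.
Clinic Q/tier1 (26): +9 → 35 left.
Clinic R/tier1 (22): +4 → 31 left.
Clinic Q/tier2 (18): +11 → 20 left.
Fill Clinic F tier1 block (5 at 17) → 15 left.
Clinic G/tier1 (16): +10 → 5 left.
Clinic P/tier1: +5 of 10 at 15; pool empty.
Total = 26×9 + 22×4 + 18×11 + 17×5 + 16×10 + 15×5 = 840.

840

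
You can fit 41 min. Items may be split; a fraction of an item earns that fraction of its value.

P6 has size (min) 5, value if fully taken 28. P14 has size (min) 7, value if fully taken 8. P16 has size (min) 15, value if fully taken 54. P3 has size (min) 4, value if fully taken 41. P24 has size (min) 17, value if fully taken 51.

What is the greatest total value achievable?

Best value per unit of size first: P3 41/4≈10.2, P6 28/5≈5.6, P16 54/15≈3.6, P24 51/17≈3, P14 8/7≈1.14.
P3: take in full, 4 min for value 41 ; 37 left.
Take all of P6 (5 min, value 28) ; 32 min left.
All 15 min of P16 fit (value 54) ; 17 remain.
All 17 min of P24 fit (value 51) ; 0 remain.
Total value = 174.

174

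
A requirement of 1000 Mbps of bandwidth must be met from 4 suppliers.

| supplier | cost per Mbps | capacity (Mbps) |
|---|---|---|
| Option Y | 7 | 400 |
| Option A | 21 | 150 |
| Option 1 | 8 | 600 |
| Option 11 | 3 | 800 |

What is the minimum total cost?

3800

Cheapest first:
Option 11 at 3: take all 800 Mbps → 200 still needed.
Take 200 from Option Y at 7 to finish.
Option 1, Option A: unused.
Cost = 800×3 + 200×7 = 3800.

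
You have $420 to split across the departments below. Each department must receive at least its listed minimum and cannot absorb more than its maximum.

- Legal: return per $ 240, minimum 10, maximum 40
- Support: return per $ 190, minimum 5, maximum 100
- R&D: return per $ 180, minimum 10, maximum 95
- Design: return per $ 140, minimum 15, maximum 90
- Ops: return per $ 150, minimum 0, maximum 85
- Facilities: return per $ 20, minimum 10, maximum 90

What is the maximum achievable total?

71250

Meeting every minimum uses 10+5+10+15+0+10 = 50 $, leaving 370.
Highest return per $ first: Legal 240 > Support 190 > R&D 180 > Ops 150 > Design 140 > Facilities 20.
Legal: +30 to 40 (cap) → 340 left.
Give Support 95 more to hit its cap of 100 → 245 left.
R&D takes 85 more to reach its cap of 95 → 160 left.
Ops takes 85 more to reach its cap of 85 → 75 left.
Design: +75 to 90 (cap) → 0 left.
Total = 240×40 + 190×100 + 180×95 + 140×90 + 150×85 + 20×10 = 71250.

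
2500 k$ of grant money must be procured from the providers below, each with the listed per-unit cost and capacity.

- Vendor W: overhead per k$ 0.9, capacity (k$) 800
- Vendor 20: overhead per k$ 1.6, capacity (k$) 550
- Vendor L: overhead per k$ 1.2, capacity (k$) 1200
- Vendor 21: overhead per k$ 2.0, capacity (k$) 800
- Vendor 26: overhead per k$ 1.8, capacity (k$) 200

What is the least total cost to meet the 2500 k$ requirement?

Cheapest first:
Vendor W (0.9): use full 800 — 1700 k$ to go.
Vendor L (1.2): use full 1200 — 500 k$ to go.
Vendor 20 (1.6): take the remaining 500 — done.
Vendor 26, Vendor 21: unused.
Cost = 800×0.9 + 1200×1.2 + 500×1.6 = 2960.

2960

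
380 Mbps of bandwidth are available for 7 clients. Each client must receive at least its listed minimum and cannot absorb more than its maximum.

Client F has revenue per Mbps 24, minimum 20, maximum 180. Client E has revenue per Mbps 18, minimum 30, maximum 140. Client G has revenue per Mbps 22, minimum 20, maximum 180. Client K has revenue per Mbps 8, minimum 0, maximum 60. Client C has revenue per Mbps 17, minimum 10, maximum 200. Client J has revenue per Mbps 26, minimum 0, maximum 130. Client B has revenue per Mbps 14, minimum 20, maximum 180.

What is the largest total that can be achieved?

Meeting every minimum uses 20+30+20+0+10+0+20 = 100 Mbps, leaving 280.
Order the clients by revenue per Mbps: Client J 26 > Client F 24 > Client G 22 > Client E 18 > Client C 17 > Client B 14 > Client K 8.
Client J takes 130 more to reach its cap of 130 → 150 left.
Client F has room for 160 more but only 150 remain, so it gets 170.
Total = 24×170 + 18×30 + 22×20 + 17×10 + 26×130 + 14×20 = 8890.

8890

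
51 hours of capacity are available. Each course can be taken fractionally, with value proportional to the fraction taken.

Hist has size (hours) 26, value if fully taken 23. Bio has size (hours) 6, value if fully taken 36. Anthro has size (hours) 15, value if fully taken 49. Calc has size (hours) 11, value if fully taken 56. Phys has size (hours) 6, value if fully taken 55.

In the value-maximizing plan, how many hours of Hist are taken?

13

Sort by value density: Phys 55/6≈9.17, Bio 36/6≈6, Calc 56/11≈5.09, Anthro 49/15≈3.27, Hist 23/26≈0.885.
Phys: take in full, 6 hours for value 55 ; 45 left.
Bio: take in full, 6 hours for value 36 ; 39 left.
Calc: take in full, 11 hours for value 56 ; 28 left.
Take all of Anthro (15 hours, value 49) ; 13 hours left.
Only 13 hours remain; take 13/26 of Hist for value 23×13/26 = 11.5.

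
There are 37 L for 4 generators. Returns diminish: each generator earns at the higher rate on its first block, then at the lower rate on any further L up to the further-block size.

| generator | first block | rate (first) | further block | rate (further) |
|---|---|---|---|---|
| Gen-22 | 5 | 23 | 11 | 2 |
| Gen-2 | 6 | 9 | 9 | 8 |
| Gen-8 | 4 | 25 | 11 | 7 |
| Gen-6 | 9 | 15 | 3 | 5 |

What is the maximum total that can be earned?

504

Treat each block as its own option and order by rate: Gen-8/first 25 > Gen-22/first 23 > Gen-6/first 15 > Gen-2/first 9 > Gen-2/second 8 > Gen-8/second 7 > Gen-6/second 5 > Gen-22/second 2.
Gen-8/first (25): +4 → 33 left.
Gen-22/first (23): +5 → 28 left.
Gen-6 first at 15: fill all 9 → 19 left.
Fill Gen-2 first block (6 at 9) → 13 left.
Gen-2/second (8): +9 → 4 left.
4 remain; put them into Gen-8 second at 7.
Total = 25×4 + 23×5 + 15×9 + 9×6 + 8×9 + 7×4 = 504.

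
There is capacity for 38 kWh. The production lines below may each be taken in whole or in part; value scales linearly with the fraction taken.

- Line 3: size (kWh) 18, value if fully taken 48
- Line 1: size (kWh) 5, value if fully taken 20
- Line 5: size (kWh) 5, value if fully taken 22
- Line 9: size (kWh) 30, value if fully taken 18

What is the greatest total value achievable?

96

Rank by value-to-size ratio: Line 5 22/5≈4.4, Line 1 20/5≈4, Line 3 48/18≈2.67, Line 9 18/30≈0.6.
All 5 kWh of Line 5 fit (value 22) ; 33 remain.
All 5 kWh of Line 1 fit (value 20) ; 28 remain.
Line 3: take in full, 18 kWh for value 48 ; 10 left.
Only 10 kWh remain; take 10/30 of Line 9 for value 18×10/30 = 6.
Total value = 96.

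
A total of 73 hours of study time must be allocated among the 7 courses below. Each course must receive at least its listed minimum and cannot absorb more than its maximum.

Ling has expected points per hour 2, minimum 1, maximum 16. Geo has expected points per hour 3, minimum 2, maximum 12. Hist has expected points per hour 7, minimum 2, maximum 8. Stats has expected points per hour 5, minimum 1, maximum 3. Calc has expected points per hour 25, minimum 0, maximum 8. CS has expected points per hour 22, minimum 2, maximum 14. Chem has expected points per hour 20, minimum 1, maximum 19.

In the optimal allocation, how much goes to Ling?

Meeting every minimum uses 1+2+2+1+0+2+1 = 9 hours, leaving 64.
Highest expected points per hour first: Calc 25 > CS 22 > Chem 20 > Hist 7 > Stats 5 > Geo 3 > Ling 2.
Calc takes 8 more to reach its cap of 8 ; 56 left.
Give CS 12 more to hit its cap of 14 ; 44 left.
Give Chem 18 more to hit its cap of 19 ; 26 left.
Hist: +6 to 8 (cap) ; 20 left.
Stats: +2 to 3 (cap) ; 18 left.
Give Geo 10 more to hit its cap of 12 ; 8 left.
Only 8 left; Ling takes them to reach 9.

9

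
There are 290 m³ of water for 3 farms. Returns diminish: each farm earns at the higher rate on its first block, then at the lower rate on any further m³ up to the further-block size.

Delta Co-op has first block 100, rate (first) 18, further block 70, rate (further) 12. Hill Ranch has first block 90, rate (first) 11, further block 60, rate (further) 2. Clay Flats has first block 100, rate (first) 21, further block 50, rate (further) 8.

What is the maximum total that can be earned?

4960

Rank every tier by rate: Clay Flats/first 21 > Delta Co-op/first 18 > Delta Co-op/second 12 > Hill Ranch/first 11 > Clay Flats/second 8 > Hill Ranch/second 2.
Clay Flats/first (21): +100 → 190 left.
Delta Co-op/first (18): +100 → 90 left.
Delta Co-op second at 12: fill all 70 → 20 left.
Hill Ranch/first: +20 of 90 at 11; pool empty.
Total = 21×100 + 18×100 + 12×70 + 11×20 = 4960.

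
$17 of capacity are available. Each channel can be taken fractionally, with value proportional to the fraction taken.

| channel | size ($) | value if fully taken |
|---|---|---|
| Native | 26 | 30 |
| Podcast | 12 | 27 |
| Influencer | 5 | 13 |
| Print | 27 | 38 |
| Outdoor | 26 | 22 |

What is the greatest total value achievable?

40

Sort by value density: Influencer 13/5≈2.6, Podcast 27/12≈2.25, Print 38/27≈1.41, Native 30/26≈1.15, Outdoor 22/26≈0.846.
All 5 $ of Influencer fit (value 13) ; 12 remain.
All 12 $ of Podcast fit (value 27) ; 0 remain.
Total value = 40.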